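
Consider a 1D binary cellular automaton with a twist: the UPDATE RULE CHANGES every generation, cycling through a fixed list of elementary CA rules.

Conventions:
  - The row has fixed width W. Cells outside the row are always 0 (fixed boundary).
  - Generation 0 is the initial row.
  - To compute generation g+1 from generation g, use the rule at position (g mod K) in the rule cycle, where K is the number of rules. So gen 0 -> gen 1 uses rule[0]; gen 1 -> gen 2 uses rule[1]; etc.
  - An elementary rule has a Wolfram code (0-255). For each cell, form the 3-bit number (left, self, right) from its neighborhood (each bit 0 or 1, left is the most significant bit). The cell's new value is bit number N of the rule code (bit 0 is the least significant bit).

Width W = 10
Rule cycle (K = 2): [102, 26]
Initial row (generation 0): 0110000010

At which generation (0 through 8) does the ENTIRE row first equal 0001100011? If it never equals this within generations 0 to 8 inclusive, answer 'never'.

Gen 0: 0110000010
Gen 1 (rule 102): 1010000110
Gen 2 (rule 26): 0001001101
Gen 3 (rule 102): 0011010111
Gen 4 (rule 26): 0110000100
Gen 5 (rule 102): 1010001100
Gen 6 (rule 26): 0001011010
Gen 7 (rule 102): 0011101110
Gen 8 (rule 26): 0110001001

Answer: never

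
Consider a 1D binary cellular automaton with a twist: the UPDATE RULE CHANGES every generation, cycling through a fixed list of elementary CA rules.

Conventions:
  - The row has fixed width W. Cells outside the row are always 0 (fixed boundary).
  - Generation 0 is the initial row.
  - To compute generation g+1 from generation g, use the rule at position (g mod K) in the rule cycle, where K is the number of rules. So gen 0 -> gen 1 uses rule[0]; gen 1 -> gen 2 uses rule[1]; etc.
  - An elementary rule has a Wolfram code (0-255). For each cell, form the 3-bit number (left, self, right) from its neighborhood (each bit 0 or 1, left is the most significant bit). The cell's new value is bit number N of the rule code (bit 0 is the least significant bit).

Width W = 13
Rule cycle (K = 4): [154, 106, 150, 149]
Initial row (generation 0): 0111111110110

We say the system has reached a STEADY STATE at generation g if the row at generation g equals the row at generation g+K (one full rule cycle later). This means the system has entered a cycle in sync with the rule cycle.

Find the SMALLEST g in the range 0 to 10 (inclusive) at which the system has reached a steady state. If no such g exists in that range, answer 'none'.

Gen 0: 0111111110110
Gen 1 (rule 154): 1111111100101
Gen 2 (rule 106): 1000000101010
Gen 3 (rule 150): 1100001101011
Gen 4 (rule 149): 0011100001000
Gen 5 (rule 154): 0111010010100
Gen 6 (rule 106): 1101100101000
Gen 7 (rule 150): 0000011101100
Gen 8 (rule 149): 1111001000011
Gen 9 (rule 154): 1110110100110
Gen 10 (rule 106): 1011111001110
Gen 11 (rule 150): 1001110110101
Gen 12 (rule 149): 1100100000101
Gen 13 (rule 154): 1011010001000
Gen 14 (rule 106): 0111100010000

Answer: none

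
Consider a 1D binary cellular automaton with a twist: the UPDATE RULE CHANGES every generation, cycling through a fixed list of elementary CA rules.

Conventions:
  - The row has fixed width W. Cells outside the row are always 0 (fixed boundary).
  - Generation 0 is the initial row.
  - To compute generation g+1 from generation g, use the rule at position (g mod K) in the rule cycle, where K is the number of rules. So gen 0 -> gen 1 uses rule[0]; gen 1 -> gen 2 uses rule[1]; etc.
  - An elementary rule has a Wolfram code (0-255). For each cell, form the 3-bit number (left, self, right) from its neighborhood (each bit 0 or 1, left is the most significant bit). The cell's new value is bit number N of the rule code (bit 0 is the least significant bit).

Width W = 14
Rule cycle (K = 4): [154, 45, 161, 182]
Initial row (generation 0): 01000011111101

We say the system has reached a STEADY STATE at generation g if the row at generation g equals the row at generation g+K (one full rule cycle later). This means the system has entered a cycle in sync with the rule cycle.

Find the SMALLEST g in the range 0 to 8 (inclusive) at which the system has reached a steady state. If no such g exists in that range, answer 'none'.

Gen 0: 01000011111101
Gen 1 (rule 154): 10100111111000
Gen 2 (rule 45): 11100100000011
Gen 3 (rule 161): 01000001111000
Gen 4 (rule 182): 11100010110100
Gen 5 (rule 154): 11010100100010
Gen 6 (rule 45): 10111100101010
Gen 7 (rule 161): 01011000010100
Gen 8 (rule 182): 11100100111110
Gen 9 (rule 154): 11011011111101
Gen 10 (rule 45): 10110110000011
Gen 11 (rule 161): 01001000111000
Gen 12 (rule 182): 11111101010100

Answer: none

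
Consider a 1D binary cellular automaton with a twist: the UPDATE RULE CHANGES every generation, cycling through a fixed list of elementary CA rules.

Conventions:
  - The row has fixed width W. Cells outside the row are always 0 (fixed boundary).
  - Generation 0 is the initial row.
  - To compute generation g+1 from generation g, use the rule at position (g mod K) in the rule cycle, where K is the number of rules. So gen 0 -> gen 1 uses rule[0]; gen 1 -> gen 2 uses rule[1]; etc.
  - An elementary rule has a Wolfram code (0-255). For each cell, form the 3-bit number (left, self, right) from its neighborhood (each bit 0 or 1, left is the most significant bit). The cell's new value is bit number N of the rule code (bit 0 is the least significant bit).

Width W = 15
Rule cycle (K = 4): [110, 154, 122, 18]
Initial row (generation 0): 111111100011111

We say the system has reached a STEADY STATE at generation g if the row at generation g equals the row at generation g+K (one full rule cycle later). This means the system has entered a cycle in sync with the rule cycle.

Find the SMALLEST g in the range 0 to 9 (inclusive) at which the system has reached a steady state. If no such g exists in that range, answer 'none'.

Gen 0: 111111100011111
Gen 1 (rule 110): 100000100110001
Gen 2 (rule 154): 010001011101010
Gen 3 (rule 122): 101010110110101
Gen 4 (rule 18): 000000000000000
Gen 5 (rule 110): 000000000000000
Gen 6 (rule 154): 000000000000000
Gen 7 (rule 122): 000000000000000
Gen 8 (rule 18): 000000000000000
Gen 9 (rule 110): 000000000000000
Gen 10 (rule 154): 000000000000000
Gen 11 (rule 122): 000000000000000
Gen 12 (rule 18): 000000000000000
Gen 13 (rule 110): 000000000000000

Answer: 4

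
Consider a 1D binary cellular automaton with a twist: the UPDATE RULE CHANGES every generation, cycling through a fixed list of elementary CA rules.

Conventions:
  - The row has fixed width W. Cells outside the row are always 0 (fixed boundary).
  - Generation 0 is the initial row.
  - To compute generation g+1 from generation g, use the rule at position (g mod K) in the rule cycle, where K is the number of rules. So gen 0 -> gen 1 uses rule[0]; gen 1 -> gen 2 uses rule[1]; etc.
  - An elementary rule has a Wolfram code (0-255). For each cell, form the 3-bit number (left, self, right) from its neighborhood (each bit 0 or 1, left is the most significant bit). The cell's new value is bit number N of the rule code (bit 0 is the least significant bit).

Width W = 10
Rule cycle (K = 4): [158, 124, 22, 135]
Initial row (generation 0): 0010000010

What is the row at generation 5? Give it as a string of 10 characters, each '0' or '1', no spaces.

Gen 0: 0010000010
Gen 1 (rule 158): 0111000111
Gen 2 (rule 124): 0101100101
Gen 3 (rule 22): 1100011101
Gen 4 (rule 135): 0001101001
Gen 5 (rule 158): 0011001111

Answer: 0011001111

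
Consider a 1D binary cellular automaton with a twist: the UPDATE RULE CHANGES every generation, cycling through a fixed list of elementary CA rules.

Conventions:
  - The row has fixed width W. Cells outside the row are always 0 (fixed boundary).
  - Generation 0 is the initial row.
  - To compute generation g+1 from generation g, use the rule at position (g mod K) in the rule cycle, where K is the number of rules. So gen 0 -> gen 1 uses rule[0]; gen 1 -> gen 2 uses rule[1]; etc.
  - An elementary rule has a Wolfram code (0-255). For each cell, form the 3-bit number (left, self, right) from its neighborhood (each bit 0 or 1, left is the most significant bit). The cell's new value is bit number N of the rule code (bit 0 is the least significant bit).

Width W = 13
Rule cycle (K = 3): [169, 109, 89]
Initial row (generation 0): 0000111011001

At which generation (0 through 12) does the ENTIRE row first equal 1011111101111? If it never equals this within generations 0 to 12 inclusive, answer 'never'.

Gen 0: 0000111011001
Gen 1 (rule 169): 1110110110000
Gen 2 (rule 109): 1011111110111
Gen 3 (rule 89): 0010000010101
Gen 4 (rule 169): 1000111001010
Gen 5 (rule 109): 1010101001110
Gen 6 (rule 89): 0000000101011
Gen 7 (rule 169): 1111110010110
Gen 8 (rule 109): 1000010011110
Gen 9 (rule 89): 0111001010011
Gen 10 (rule 169): 0110000100010
Gen 11 (rule 109): 0110110101010
Gen 12 (rule 89): 0110110000001

Answer: never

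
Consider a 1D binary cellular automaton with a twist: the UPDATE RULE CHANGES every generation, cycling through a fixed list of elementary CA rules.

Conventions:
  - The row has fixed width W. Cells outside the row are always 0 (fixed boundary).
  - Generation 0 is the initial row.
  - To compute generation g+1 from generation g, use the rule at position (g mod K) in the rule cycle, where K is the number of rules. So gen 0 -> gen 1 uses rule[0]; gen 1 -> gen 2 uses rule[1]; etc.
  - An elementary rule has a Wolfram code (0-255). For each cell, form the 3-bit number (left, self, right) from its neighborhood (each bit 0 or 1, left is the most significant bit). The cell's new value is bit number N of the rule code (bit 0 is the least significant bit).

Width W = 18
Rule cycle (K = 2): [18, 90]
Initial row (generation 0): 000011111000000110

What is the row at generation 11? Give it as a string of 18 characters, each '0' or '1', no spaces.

Gen 0: 000011111000000110
Gen 1 (rule 18): 000100000100001001
Gen 2 (rule 90): 001010001010010110
Gen 3 (rule 18): 010001010001100001
Gen 4 (rule 90): 101010001011110010
Gen 5 (rule 18): 000001010000001101
Gen 6 (rule 90): 000010001000011100
Gen 7 (rule 18): 000101010100100010
Gen 8 (rule 90): 001000000011010101
Gen 9 (rule 18): 010100000100000000
Gen 10 (rule 90): 100010001010000000
Gen 11 (rule 18): 010101010001000000

Answer: 010101010001000000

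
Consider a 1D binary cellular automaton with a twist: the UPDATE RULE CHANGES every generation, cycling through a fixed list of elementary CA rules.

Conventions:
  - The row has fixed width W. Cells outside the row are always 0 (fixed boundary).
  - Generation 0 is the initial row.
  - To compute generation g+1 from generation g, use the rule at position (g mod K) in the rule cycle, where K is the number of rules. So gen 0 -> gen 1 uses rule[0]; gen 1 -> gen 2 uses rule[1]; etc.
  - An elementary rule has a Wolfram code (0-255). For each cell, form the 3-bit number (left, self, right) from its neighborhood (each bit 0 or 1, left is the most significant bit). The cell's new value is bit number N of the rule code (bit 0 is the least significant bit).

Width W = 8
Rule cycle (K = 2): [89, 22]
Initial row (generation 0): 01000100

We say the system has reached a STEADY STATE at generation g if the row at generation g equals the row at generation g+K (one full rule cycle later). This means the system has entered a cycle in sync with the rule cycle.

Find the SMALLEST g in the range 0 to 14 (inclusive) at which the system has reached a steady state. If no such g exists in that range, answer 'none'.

Answer: 5

Derivation:
Gen 0: 01000100
Gen 1 (rule 89): 00110011
Gen 2 (rule 22): 01001100
Gen 3 (rule 89): 00101111
Gen 4 (rule 22): 01100000
Gen 5 (rule 89): 01111111
Gen 6 (rule 22): 10000000
Gen 7 (rule 89): 01111111
Gen 8 (rule 22): 10000000
Gen 9 (rule 89): 01111111
Gen 10 (rule 22): 10000000
Gen 11 (rule 89): 01111111
Gen 12 (rule 22): 10000000
Gen 13 (rule 89): 01111111
Gen 14 (rule 22): 10000000
Gen 15 (rule 89): 01111111
Gen 16 (rule 22): 10000000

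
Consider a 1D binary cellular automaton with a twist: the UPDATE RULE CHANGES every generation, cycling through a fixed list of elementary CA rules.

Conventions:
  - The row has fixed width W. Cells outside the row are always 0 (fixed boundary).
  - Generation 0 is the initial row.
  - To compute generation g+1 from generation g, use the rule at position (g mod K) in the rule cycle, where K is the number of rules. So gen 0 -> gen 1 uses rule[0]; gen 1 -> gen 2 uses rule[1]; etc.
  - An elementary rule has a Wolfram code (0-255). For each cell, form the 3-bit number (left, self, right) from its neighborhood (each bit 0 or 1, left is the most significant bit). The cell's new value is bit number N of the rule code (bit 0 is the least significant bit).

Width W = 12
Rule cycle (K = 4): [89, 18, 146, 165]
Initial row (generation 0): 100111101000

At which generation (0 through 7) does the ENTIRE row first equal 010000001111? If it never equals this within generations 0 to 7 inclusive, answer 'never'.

Gen 0: 100111101000
Gen 1 (rule 89): 010100100111
Gen 2 (rule 18): 100011011000
Gen 3 (rule 146): 010100000100
Gen 4 (rule 165): 011101110101
Gen 5 (rule 89): 010101010000
Gen 6 (rule 18): 100000001000
Gen 7 (rule 146): 010000010100

Answer: never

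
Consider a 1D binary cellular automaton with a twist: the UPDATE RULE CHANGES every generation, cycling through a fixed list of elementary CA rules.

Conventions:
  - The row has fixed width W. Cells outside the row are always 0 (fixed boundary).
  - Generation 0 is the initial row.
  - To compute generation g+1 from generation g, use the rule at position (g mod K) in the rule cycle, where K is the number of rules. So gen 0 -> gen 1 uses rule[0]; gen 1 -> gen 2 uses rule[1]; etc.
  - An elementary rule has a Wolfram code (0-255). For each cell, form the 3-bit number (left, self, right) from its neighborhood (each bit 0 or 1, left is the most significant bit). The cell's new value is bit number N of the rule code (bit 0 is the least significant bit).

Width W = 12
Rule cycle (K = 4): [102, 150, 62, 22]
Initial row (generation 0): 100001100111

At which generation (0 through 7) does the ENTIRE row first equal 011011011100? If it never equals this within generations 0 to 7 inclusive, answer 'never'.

Answer: never

Derivation:
Gen 0: 100001100111
Gen 1 (rule 102): 100010101001
Gen 2 (rule 150): 110110101111
Gen 3 (rule 62): 101101111000
Gen 4 (rule 22): 100000000100
Gen 5 (rule 102): 100000001100
Gen 6 (rule 150): 110000010010
Gen 7 (rule 62): 101000111111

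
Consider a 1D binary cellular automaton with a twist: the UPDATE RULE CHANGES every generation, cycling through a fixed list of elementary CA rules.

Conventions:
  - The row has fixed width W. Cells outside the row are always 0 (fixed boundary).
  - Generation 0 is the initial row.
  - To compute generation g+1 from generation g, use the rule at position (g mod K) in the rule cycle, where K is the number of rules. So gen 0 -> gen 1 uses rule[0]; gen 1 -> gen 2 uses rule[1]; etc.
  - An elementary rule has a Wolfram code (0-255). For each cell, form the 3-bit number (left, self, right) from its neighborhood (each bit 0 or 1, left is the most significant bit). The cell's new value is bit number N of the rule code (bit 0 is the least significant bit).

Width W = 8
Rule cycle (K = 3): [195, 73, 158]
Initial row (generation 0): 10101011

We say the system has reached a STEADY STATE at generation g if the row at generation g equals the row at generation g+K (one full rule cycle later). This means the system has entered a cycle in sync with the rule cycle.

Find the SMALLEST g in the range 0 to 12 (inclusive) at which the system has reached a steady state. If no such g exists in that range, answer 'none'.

Gen 0: 10101011
Gen 1 (rule 195): 00000001
Gen 2 (rule 73): 11111100
Gen 3 (rule 158): 11111010
Gen 4 (rule 195): 01111000
Gen 5 (rule 73): 01001011
Gen 6 (rule 158): 11111010
Gen 7 (rule 195): 01111000
Gen 8 (rule 73): 01001011
Gen 9 (rule 158): 11111010
Gen 10 (rule 195): 01111000
Gen 11 (rule 73): 01001011
Gen 12 (rule 158): 11111010
Gen 13 (rule 195): 01111000
Gen 14 (rule 73): 01001011
Gen 15 (rule 158): 11111010

Answer: 3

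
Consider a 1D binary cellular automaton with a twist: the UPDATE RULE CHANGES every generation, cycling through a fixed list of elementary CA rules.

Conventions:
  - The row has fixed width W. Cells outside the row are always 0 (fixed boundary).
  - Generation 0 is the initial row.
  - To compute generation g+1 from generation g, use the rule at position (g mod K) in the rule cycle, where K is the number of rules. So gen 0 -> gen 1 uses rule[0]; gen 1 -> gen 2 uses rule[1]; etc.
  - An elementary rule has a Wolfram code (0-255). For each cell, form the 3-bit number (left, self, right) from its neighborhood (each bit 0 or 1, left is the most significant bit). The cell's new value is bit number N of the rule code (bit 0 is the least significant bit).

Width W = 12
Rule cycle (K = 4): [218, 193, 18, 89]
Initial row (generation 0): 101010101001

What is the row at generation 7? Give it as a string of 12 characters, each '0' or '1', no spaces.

Gen 0: 101010101001
Gen 1 (rule 218): 000000000110
Gen 2 (rule 193): 111111110010
Gen 3 (rule 18): 000000001101
Gen 4 (rule 89): 111111101100
Gen 5 (rule 218): 111111101110
Gen 6 (rule 193): 011111100110
Gen 7 (rule 18): 100000011001

Answer: 100000011001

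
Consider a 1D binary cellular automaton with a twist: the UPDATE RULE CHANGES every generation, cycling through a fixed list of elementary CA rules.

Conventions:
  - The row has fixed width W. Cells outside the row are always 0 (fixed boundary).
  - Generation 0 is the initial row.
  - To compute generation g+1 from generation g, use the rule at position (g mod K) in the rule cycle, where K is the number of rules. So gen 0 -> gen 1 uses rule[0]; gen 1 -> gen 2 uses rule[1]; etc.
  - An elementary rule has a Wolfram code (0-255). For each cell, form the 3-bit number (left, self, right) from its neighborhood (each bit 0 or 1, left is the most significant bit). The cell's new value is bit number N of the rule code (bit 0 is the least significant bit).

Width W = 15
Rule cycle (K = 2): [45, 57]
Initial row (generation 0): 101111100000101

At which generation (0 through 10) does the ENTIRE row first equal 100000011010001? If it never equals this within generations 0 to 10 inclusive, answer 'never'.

Gen 0: 101111100000101
Gen 1 (rule 45): 111000001110111
Gen 2 (rule 57): 100111101001100
Gen 3 (rule 45): 100100011001001
Gen 4 (rule 57): 010011010100100
Gen 5 (rule 45): 010010111100101
Gen 6 (rule 57): 001001100010010
Gen 7 (rule 45): 101001001010010
Gen 8 (rule 57): 010100100101001
Gen 9 (rule 45): 011100100111001
Gen 10 (rule 57): 010010010100100

Answer: never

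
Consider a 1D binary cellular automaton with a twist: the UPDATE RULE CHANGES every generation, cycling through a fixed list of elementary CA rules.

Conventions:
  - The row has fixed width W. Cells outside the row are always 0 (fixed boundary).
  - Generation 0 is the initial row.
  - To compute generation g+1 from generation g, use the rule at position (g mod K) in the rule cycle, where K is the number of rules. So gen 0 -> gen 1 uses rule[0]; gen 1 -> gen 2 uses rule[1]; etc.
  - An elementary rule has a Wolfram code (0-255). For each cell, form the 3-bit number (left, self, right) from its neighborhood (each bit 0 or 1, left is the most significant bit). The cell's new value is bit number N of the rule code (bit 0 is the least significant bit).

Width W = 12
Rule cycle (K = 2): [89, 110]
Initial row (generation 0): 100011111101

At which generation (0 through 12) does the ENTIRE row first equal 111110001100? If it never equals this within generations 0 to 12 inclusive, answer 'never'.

Answer: 2

Derivation:
Gen 0: 100011111101
Gen 1 (rule 89): 011010000100
Gen 2 (rule 110): 111110001100
Gen 3 (rule 89): 100011101111
Gen 4 (rule 110): 100110111001
Gen 5 (rule 89): 010110101100
Gen 6 (rule 110): 111111111100
Gen 7 (rule 89): 100000000111
Gen 8 (rule 110): 100000001101
Gen 9 (rule 89): 011111101100
Gen 10 (rule 110): 110000111100
Gen 11 (rule 89): 111110100111
Gen 12 (rule 110): 100011101101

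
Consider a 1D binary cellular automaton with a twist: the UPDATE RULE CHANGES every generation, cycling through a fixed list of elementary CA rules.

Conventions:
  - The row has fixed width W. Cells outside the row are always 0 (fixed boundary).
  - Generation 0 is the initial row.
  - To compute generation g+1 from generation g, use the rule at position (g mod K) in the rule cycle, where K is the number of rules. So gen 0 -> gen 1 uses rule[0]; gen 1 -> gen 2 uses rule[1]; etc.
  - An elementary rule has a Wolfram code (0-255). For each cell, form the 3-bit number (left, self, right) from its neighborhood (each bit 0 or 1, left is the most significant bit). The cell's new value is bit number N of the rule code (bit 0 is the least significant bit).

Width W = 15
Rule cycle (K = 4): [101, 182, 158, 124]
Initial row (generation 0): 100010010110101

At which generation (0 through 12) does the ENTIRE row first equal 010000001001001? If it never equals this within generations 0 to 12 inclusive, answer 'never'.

Gen 0: 100010010110101
Gen 1 (rule 101): 101010011011111
Gen 2 (rule 182): 111111100101110
Gen 3 (rule 158): 111111011101101
Gen 4 (rule 124): 100001110111111
Gen 5 (rule 101): 101100011000001
Gen 6 (rule 182): 110010100100011
Gen 7 (rule 158): 101110111110110
Gen 8 (rule 124): 111011100011111
Gen 9 (rule 101): 001100101000001
Gen 10 (rule 182): 010011111100011
Gen 11 (rule 158): 111111111010110
Gen 12 (rule 124): 100000001111111

Answer: never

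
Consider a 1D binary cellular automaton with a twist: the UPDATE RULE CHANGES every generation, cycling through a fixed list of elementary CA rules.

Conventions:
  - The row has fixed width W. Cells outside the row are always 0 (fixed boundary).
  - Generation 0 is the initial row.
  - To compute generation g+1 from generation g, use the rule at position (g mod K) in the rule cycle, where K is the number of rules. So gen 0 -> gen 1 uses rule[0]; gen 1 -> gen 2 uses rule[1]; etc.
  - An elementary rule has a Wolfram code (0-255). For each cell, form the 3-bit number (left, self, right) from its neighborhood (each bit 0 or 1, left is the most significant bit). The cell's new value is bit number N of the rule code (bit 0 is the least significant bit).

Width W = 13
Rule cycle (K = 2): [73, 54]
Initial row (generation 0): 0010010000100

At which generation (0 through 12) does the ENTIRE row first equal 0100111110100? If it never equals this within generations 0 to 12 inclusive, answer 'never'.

Gen 0: 0010010000100
Gen 1 (rule 73): 1000000110001
Gen 2 (rule 54): 1100001001011
Gen 3 (rule 73): 1101100000011
Gen 4 (rule 54): 0010010000100
Gen 5 (rule 73): 1000000110001
Gen 6 (rule 54): 1100001001011
Gen 7 (rule 73): 1101100000011
Gen 8 (rule 54): 0010010000100
Gen 9 (rule 73): 1000000110001
Gen 10 (rule 54): 1100001001011
Gen 11 (rule 73): 1101100000011
Gen 12 (rule 54): 0010010000100

Answer: never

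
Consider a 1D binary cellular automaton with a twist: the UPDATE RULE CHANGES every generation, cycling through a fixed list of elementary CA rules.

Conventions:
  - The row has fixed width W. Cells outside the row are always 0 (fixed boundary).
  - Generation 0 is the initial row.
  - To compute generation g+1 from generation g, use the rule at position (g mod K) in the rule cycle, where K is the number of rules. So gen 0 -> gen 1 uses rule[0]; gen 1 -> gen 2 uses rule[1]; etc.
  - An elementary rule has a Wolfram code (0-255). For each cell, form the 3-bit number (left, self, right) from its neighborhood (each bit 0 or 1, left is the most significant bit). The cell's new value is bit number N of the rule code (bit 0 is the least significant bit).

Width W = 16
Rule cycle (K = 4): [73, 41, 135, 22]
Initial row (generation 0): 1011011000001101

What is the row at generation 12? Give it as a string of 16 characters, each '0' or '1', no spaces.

Gen 0: 1011011000001101
Gen 1 (rule 73): 0011011011101100
Gen 2 (rule 41): 1010110110011001
Gen 3 (rule 135): 1010000000100011
Gen 4 (rule 22): 1011000001110100
Gen 5 (rule 73): 0011011101010001
Gen 6 (rule 41): 1010110010100100
Gen 7 (rule 135): 1010000110101101
Gen 8 (rule 22): 1011001000100001
Gen 9 (rule 73): 0011000010001100
Gen 10 (rule 41): 1010011000101001
Gen 11 (rule 135): 1010100011101011
Gen 12 (rule 22): 1010110100001000

Answer: 1010110100001000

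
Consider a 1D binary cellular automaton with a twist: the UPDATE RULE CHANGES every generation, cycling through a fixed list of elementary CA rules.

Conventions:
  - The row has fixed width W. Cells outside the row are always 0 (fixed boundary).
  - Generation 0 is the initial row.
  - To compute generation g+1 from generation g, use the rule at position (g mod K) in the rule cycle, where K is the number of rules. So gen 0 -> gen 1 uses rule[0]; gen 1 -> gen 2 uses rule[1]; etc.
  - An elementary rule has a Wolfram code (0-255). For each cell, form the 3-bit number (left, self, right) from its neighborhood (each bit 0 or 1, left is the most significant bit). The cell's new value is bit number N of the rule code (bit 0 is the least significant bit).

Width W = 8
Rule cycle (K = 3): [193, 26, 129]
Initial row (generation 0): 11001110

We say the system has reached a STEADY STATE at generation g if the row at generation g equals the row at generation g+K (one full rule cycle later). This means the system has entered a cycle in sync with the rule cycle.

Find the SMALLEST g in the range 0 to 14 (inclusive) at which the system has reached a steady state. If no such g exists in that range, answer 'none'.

Answer: none

Derivation:
Gen 0: 11001110
Gen 1 (rule 193): 01000110
Gen 2 (rule 26): 10101101
Gen 3 (rule 129): 00000000
Gen 4 (rule 193): 11111111
Gen 5 (rule 26): 10000000
Gen 6 (rule 129): 00111111
Gen 7 (rule 193): 10011111
Gen 8 (rule 26): 01110000
Gen 9 (rule 129): 00100111
Gen 10 (rule 193): 10000011
Gen 11 (rule 26): 01000110
Gen 12 (rule 129): 00010000
Gen 13 (rule 193): 11000111
Gen 14 (rule 26): 10101100
Gen 15 (rule 129): 00000001
Gen 16 (rule 193): 11111100
Gen 17 (rule 26): 10000010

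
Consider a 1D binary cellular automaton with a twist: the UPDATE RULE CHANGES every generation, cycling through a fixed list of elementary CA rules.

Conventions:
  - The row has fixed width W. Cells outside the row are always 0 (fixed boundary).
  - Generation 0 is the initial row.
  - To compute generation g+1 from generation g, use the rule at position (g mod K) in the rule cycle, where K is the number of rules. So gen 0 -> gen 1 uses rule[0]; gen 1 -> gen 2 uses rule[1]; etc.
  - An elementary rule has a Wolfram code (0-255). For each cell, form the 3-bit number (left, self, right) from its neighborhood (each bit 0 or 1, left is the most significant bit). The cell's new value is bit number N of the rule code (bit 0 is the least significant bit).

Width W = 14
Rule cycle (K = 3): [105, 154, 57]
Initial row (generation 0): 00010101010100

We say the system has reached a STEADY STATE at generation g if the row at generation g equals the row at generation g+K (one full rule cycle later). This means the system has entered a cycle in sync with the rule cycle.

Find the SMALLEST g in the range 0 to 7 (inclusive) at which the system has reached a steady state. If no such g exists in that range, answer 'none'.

Answer: none

Derivation:
Gen 0: 00010101010100
Gen 1 (rule 105): 11001010101001
Gen 2 (rule 154): 10110000000110
Gen 3 (rule 57): 01101111110101
Gen 4 (rule 105): 01111000011010
Gen 5 (rule 154): 11110100110001
Gen 6 (rule 57): 10001010101100
Gen 7 (rule 105): 00100101011101
Gen 8 (rule 154): 01011000011000
Gen 9 (rule 57): 00110111010111
Gen 10 (rule 105): 10111101101101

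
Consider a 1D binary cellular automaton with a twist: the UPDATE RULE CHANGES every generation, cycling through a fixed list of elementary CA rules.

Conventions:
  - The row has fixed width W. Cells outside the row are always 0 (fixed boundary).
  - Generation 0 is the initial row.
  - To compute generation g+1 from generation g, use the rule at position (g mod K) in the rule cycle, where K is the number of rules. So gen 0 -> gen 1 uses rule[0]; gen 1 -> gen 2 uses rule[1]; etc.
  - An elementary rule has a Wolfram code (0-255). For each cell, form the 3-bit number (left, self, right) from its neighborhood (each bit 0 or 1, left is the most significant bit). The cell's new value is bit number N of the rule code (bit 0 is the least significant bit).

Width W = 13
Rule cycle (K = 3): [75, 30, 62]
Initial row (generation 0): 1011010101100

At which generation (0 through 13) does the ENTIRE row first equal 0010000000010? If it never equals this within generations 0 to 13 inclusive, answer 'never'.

Answer: never

Derivation:
Gen 0: 1011010101100
Gen 1 (rule 75): 0011000001101
Gen 2 (rule 30): 0110100011001
Gen 3 (rule 62): 1101110110111
Gen 4 (rule 75): 1101010110101
Gen 5 (rule 30): 1001010100101
Gen 6 (rule 62): 1111111111111
Gen 7 (rule 75): 1000000000001
Gen 8 (rule 30): 1100000000011
Gen 9 (rule 62): 1010000000110
Gen 10 (rule 75): 0000111111110
Gen 11 (rule 30): 0001100000001
Gen 12 (rule 62): 0011010000011
Gen 13 (rule 75): 1111000111111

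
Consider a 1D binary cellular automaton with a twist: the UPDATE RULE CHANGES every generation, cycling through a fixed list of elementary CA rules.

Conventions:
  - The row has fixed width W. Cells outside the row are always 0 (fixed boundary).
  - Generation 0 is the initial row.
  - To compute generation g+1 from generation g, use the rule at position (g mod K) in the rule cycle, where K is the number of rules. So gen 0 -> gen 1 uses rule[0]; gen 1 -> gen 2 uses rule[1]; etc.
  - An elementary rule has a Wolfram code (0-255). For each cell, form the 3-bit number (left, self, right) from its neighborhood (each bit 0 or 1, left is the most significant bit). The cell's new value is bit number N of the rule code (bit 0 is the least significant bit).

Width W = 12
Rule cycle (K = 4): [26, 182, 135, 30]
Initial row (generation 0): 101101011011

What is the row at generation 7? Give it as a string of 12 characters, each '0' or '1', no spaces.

Gen 0: 101101011011
Gen 1 (rule 26): 001000010010
Gen 2 (rule 182): 011100111111
Gen 3 (rule 135): 101001011110
Gen 4 (rule 30): 101111010001
Gen 5 (rule 26): 001000001010
Gen 6 (rule 182): 011100011111
Gen 7 (rule 135): 101001101110

Answer: 101001101110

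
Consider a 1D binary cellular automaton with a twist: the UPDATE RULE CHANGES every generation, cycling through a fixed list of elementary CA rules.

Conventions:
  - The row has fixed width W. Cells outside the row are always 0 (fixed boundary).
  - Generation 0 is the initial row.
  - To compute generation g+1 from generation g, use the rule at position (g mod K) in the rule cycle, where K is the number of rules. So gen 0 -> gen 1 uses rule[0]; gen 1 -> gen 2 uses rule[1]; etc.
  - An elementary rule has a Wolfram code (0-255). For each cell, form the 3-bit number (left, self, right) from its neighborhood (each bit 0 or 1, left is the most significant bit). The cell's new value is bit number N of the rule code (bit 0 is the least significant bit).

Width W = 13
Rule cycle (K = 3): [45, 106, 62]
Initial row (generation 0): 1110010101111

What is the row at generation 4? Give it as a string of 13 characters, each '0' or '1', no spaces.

Gen 0: 1110010101111
Gen 1 (rule 45): 1000011111000
Gen 2 (rule 106): 0000110001000
Gen 3 (rule 62): 0001101011100
Gen 4 (rule 45): 1101011110001

Answer: 1101011110001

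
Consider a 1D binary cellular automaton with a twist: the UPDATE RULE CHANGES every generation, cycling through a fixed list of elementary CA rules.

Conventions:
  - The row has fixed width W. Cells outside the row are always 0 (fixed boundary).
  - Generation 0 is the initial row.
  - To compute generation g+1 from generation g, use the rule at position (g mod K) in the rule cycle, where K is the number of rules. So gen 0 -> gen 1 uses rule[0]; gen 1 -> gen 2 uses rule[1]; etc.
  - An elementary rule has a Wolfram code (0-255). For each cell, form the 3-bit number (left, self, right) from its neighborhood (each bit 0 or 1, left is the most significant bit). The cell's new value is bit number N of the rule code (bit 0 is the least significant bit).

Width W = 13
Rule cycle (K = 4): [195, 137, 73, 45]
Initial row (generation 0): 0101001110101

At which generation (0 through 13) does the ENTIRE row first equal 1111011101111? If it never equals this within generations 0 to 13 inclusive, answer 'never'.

Answer: never

Derivation:
Gen 0: 0101001110101
Gen 1 (rule 195): 1000010110000
Gen 2 (rule 137): 0011000100111
Gen 3 (rule 73): 1011010000101
Gen 4 (rule 45): 1110110110111
Gen 5 (rule 195): 0110010010011
Gen 6 (rule 137): 0100000000010
Gen 7 (rule 73): 0001111111000
Gen 8 (rule 45): 1101000000011
Gen 9 (rule 195): 0100011111101
Gen 10 (rule 137): 0001011111000
Gen 11 (rule 73): 1100010001011
Gen 12 (rule 45): 1001010101110
Gen 13 (rule 195): 0010000000110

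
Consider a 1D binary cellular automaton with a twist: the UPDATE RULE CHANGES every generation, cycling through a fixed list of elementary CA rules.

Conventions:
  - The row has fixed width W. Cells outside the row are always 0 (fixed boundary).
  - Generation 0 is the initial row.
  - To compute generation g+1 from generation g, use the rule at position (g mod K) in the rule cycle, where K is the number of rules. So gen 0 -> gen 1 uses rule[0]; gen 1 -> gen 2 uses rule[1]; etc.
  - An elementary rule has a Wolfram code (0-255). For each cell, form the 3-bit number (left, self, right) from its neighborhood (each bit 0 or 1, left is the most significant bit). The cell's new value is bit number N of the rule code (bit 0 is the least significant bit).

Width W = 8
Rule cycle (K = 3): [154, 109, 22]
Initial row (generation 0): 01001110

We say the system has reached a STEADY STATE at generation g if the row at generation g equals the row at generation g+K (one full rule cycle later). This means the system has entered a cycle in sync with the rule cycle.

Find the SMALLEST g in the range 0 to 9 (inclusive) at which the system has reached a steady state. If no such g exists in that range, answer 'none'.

Answer: none

Derivation:
Gen 0: 01001110
Gen 1 (rule 154): 10111101
Gen 2 (rule 109): 11100111
Gen 3 (rule 22): 00011000
Gen 4 (rule 154): 00110100
Gen 5 (rule 109): 10111101
Gen 6 (rule 22): 10000001
Gen 7 (rule 154): 01000010
Gen 8 (rule 109): 01011010
Gen 9 (rule 22): 11000011
Gen 10 (rule 154): 10100110
Gen 11 (rule 109): 11100110
Gen 12 (rule 22): 00011001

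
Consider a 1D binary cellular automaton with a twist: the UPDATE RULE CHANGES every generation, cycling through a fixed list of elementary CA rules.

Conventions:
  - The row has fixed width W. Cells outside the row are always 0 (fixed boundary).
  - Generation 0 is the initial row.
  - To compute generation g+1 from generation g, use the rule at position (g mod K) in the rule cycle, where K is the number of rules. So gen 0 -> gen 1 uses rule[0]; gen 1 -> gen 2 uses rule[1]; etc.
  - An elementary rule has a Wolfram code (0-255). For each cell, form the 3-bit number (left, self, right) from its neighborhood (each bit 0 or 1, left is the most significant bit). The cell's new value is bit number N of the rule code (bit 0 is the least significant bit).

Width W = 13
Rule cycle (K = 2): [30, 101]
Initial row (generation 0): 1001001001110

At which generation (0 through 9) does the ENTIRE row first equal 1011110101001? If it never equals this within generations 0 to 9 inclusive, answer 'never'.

Answer: 6

Derivation:
Gen 0: 1001001001110
Gen 1 (rule 30): 1111111111001
Gen 2 (rule 101): 0000000001001
Gen 3 (rule 30): 0000000011111
Gen 4 (rule 101): 1111111000001
Gen 5 (rule 30): 1000000100011
Gen 6 (rule 101): 1011110101001
Gen 7 (rule 30): 1010000101111
Gen 8 (rule 101): 1110110110001
Gen 9 (rule 30): 1000100101011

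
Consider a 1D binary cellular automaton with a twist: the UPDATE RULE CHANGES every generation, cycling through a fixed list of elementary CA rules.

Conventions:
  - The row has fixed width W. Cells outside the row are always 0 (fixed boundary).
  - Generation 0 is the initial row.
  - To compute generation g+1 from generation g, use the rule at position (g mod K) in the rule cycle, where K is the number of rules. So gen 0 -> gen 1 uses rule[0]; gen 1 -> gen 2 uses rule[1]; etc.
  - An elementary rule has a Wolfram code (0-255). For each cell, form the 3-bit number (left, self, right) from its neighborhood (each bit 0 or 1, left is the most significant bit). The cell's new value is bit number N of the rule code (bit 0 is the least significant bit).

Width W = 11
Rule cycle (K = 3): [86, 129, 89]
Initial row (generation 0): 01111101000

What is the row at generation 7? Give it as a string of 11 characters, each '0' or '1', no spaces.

Answer: 10110100001

Derivation:
Gen 0: 01111101000
Gen 1 (rule 86): 10000101100
Gen 2 (rule 129): 00110000001
Gen 3 (rule 89): 10111111100
Gen 4 (rule 86): 10000000110
Gen 5 (rule 129): 00111110000
Gen 6 (rule 89): 10100011111
Gen 7 (rule 86): 10110100001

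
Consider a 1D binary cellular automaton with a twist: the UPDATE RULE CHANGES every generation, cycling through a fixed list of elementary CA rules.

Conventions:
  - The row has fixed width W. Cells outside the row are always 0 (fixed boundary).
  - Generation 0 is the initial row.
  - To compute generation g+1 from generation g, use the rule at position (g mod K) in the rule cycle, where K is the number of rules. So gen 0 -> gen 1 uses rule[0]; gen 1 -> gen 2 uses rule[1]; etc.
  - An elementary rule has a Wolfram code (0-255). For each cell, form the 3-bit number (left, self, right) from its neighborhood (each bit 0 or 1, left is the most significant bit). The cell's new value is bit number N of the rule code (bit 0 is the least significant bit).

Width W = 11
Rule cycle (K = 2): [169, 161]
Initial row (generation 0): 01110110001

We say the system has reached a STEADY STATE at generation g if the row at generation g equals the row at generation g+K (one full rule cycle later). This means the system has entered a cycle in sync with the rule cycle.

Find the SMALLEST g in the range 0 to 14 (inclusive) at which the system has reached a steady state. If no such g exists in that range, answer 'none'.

Answer: 8

Derivation:
Gen 0: 01110110001
Gen 1 (rule 169): 01101100100
Gen 2 (rule 161): 00010000001
Gen 3 (rule 169): 11000111100
Gen 4 (rule 161): 00010011001
Gen 5 (rule 169): 11000010000
Gen 6 (rule 161): 00011000111
Gen 7 (rule 169): 11010010110
Gen 8 (rule 161): 00100001000
Gen 9 (rule 169): 10001100011
Gen 10 (rule 161): 00100001000
Gen 11 (rule 169): 10001100011
Gen 12 (rule 161): 00100001000
Gen 13 (rule 169): 10001100011
Gen 14 (rule 161): 00100001000
Gen 15 (rule 169): 10001100011
Gen 16 (rule 161): 00100001000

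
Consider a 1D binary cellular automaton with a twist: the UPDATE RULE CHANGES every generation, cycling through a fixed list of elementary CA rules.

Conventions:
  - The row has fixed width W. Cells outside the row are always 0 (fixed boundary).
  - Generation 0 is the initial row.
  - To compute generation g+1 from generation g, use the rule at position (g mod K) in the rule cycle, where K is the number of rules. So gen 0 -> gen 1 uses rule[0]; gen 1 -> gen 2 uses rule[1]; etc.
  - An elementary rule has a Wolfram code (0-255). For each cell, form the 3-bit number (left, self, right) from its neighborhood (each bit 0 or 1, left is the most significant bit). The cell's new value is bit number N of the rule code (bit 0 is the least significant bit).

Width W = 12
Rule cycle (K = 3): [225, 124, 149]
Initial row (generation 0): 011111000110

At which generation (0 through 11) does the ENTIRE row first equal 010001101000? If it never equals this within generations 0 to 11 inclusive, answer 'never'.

Gen 0: 011111000110
Gen 1 (rule 225): 001111010010
Gen 2 (rule 124): 001001111011
Gen 3 (rule 149): 101100110000
Gen 4 (rule 225): 010100010111
Gen 5 (rule 124): 011110011101
Gen 6 (rule 149): 001101001001
Gen 7 (rule 225): 100110000000
Gen 8 (rule 124): 110111000000
Gen 9 (rule 149): 000010111111
Gen 10 (rule 225): 111001011111
Gen 11 (rule 124): 101101110001

Answer: never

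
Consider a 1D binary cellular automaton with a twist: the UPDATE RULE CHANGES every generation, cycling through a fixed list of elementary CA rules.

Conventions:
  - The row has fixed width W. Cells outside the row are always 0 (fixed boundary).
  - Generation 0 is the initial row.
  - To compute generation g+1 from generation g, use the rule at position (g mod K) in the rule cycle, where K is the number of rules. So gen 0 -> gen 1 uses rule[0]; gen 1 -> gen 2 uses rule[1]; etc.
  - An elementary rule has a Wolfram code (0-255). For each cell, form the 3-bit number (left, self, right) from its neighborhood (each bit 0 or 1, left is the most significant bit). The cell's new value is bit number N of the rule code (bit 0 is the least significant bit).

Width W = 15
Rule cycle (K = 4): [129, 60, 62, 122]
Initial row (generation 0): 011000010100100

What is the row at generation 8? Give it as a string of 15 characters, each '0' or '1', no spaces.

Gen 0: 011000010100100
Gen 1 (rule 129): 000011000000001
Gen 2 (rule 60): 000010100000001
Gen 3 (rule 62): 000111110000011
Gen 4 (rule 122): 001100011000111
Gen 5 (rule 129): 100001000010010
Gen 6 (rule 60): 110001100011011
Gen 7 (rule 62): 101011010110110
Gen 8 (rule 122): 010111101111111

Answer: 010111101111111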